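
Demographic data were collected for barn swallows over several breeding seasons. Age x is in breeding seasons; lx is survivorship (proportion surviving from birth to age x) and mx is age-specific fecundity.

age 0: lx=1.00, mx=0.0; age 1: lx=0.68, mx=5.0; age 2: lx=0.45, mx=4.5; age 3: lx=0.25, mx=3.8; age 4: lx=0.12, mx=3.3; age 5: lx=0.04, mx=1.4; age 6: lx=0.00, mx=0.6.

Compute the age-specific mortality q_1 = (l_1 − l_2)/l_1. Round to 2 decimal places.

0.34

q_1 = (l_1 − l_2) / l_1 = (0.68 − 0.45) / 0.68
     = 0.23 / 0.68 = 0.338235… → 0.34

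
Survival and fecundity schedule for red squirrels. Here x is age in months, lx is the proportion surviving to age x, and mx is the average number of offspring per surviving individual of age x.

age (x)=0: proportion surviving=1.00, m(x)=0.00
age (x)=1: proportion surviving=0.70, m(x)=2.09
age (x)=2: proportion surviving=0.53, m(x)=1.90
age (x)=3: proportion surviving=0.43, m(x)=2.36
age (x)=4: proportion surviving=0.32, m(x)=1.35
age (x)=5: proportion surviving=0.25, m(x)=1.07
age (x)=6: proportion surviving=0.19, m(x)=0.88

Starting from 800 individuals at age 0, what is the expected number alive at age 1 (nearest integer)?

Expected survivors = N0 · l_1 = 800 × 0.70 = 560 → 560

560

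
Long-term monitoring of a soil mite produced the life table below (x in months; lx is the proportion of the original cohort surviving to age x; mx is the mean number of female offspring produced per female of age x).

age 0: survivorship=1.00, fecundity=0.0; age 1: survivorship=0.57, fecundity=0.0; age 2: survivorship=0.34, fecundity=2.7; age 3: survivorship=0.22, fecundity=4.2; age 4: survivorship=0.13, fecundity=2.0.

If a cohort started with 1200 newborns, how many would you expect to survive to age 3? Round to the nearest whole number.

Expected survivors = N0 · l_3 = 1200 × 0.22 = 264 → 264

264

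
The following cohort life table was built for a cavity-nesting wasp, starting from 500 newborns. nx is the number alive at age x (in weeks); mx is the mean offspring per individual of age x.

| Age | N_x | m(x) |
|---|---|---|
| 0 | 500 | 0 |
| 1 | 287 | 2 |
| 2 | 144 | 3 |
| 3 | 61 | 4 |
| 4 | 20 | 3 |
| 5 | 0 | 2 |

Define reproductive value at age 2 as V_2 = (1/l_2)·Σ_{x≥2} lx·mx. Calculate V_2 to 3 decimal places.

5.111

lx = nx/n0 = nx/500: 1, 0.574, 0.288, 0.122, 0.04, 0
lx·mx for x ≥ 2: 0.864, 0.488, 0.12, 0 → sum = 1.472
V_2 = 1.472 / l_2 = 1.472 / 0.288 = 5.111111… → 5.111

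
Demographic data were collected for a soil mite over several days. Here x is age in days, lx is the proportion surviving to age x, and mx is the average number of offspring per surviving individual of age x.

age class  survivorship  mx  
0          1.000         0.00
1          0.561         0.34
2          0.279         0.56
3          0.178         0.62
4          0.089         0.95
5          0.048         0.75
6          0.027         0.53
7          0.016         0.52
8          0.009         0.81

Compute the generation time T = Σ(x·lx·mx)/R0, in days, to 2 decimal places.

lx·mx: 0, 0.19074, 0.15624, 0.11036, 0.08455, 0.036, 0.01431, 0.00832, 0.00729 → R0 = 0.60781
x·lx·mx: 0, 0.19074, 0.31248, 0.33108, 0.3382, 0.18, 0.08586, 0.05824, 0.05832 → Σ = 1.55492
T = 1.55492 / 0.60781 = 2.558234… → 2.56

2.56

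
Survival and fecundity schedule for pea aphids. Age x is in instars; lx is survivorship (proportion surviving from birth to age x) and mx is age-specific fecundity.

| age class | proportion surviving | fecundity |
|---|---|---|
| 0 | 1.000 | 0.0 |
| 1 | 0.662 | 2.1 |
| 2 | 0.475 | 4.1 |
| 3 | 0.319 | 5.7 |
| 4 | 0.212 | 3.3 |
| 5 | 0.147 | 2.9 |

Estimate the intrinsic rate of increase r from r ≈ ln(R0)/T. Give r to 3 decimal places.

0.737

R0 = Σ lx·mx = 0 + 1.3902 + 1.9475 + 1.8183 + 0.6996 + 0.4263 = 6.2819
Σ x·lx·mx = 15.67; T = 15.67/6.2819 = 2.49447…
r ≈ ln(R0)/T = ln(6.2819)/2.49447… = 0.7367… → 0.737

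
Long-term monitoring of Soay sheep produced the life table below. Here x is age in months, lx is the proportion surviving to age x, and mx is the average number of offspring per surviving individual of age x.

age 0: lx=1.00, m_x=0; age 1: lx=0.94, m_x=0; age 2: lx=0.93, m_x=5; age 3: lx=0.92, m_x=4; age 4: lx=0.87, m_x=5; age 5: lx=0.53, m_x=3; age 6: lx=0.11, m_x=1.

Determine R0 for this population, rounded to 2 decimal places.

lx·mx by age: 0, 0, 4.65, 3.68, 4.35, 1.59, 0.11
R0 = Σ lx·mx = 14.38 → 14.38

14.38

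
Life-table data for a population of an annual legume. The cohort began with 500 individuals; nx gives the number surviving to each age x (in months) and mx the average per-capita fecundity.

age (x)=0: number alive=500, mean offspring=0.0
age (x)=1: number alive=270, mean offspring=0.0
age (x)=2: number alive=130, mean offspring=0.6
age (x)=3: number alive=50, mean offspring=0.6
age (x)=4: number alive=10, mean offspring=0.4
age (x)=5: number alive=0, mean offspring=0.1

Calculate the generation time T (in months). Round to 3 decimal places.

lx = nx/n0 = nx/500: 1, 0.54, 0.26, 0.1, 0.02, 0
lx·mx: 0, 0, 0.156, 0.06, 0.008, 0 → R0 = 0.224
x·lx·mx: 0, 0, 0.312, 0.18, 0.032, 0 → Σ = 0.524
T = 0.524 / 0.224 = 2.339286… → 2.339

2.339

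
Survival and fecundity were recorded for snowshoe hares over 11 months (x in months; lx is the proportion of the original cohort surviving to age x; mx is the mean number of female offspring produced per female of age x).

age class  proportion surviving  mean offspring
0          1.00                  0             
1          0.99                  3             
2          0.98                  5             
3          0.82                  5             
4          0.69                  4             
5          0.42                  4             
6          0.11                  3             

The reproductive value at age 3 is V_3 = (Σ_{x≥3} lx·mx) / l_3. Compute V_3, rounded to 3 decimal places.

lx·mx for x ≥ 3: 4.1, 2.76, 1.68, 0.33 → sum = 8.87
V_3 = 8.87 / l_3 = 8.87 / 0.82 = 10.817073… → 10.817

10.817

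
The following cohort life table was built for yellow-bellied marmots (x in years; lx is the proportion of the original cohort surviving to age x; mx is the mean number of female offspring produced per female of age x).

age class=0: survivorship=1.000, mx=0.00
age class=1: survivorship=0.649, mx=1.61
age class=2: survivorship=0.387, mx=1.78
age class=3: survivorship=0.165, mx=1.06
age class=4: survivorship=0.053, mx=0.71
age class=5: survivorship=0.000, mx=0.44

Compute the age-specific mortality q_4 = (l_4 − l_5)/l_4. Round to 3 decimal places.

q_4 = (l_4 − l_5) / l_4 = (0.053 − 0) / 0.053
     = 0.053 / 0.053 = 1 → 1.000

1.000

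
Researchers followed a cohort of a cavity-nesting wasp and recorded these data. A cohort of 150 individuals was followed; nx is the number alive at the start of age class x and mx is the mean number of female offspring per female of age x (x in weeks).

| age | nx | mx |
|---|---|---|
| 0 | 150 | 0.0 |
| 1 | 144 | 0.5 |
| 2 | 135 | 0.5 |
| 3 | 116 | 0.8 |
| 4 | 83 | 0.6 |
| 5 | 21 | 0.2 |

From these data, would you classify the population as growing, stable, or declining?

growing

lx = nx/n0 = nx/150: 1, 0.96, 0.9, 0.77333…, 0.55333…, 0.14
R0 = Σ lx·mx = 0 + 0.48 + 0.45 + 0.618667… + 0.332… + 0.028 = 1.908667…
R0 > 1, so the population is growing.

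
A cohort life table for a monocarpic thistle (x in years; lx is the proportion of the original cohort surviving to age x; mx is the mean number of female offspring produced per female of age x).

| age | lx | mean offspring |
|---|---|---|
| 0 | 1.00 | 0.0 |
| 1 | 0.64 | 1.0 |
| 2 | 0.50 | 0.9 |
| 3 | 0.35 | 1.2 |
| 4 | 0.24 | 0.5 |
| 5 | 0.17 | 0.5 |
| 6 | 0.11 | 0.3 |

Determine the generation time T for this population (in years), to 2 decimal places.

lx·mx: 0, 0.64, 0.45, 0.42, 0.12, 0.085, 0.033 → R0 = 1.748
x·lx·mx: 0, 0.64, 0.9, 1.26, 0.48, 0.425, 0.198 → Σ = 3.903
T = 3.903 / 1.748 = 2.232838… → 2.23

2.23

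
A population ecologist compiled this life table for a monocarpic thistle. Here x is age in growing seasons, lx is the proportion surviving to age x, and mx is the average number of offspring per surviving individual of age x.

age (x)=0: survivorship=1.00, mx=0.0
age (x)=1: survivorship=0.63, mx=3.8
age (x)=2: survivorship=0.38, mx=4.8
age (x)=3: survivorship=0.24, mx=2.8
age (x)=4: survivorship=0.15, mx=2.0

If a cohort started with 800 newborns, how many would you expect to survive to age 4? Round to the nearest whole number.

Expected survivors = N0 · l_4 = 800 × 0.15 = 120 → 120

120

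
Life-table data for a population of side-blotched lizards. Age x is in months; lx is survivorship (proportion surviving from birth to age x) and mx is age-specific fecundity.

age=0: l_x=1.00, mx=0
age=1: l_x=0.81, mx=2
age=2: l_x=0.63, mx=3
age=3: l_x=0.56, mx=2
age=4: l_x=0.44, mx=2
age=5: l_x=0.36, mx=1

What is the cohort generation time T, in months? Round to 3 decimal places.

lx·mx: 0, 1.62, 1.89, 1.12, 0.88, 0.36 → R0 = 5.87
x·lx·mx: 0, 1.62, 3.78, 3.36, 3.52, 1.8 → Σ = 14.08
T = 14.08 / 5.87 = 2.398637… → 2.399

2.399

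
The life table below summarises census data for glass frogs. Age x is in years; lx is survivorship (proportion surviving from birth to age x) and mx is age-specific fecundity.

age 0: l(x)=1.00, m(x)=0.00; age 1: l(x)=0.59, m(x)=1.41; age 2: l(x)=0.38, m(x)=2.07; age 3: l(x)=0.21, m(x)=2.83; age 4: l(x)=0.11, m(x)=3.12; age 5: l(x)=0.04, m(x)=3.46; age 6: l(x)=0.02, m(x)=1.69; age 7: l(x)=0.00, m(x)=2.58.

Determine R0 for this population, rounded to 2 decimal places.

lx·mx by age: 0, 0.8319, 0.7866, 0.5943, 0.3432, 0.1384, 0.0338, 0
R0 = Σ lx·mx = 2.7282 → 2.73

2.73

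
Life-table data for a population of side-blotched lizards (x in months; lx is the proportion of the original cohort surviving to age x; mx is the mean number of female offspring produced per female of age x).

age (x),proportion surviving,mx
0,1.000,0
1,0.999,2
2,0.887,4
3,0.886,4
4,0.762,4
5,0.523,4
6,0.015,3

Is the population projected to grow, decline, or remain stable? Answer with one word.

growing

R0 = Σ lx·mx = 0 + 1.998 + 3.548 + 3.544 + 3.048 + 2.092 + 0.045 = 14.275
R0 > 1, so the population is growing.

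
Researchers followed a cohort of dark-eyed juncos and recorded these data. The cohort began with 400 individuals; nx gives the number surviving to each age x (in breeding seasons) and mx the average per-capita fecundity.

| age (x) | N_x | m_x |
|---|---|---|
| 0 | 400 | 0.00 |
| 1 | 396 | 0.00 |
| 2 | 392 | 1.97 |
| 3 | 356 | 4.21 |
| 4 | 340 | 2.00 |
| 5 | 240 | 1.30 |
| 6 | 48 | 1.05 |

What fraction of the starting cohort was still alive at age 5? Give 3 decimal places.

0.600

l_5 = n_5/n_0 = 240/400 = 0.6 → 0.600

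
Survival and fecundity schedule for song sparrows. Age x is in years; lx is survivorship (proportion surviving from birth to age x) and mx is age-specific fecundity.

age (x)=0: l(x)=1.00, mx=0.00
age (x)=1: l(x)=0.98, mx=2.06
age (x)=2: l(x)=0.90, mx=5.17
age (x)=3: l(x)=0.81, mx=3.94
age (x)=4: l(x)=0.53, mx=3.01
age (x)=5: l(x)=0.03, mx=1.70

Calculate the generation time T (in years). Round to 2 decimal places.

lx·mx: 0, 2.0188, 4.653, 3.1914, 1.5953, 0.051 → R0 = 11.5095
x·lx·mx: 0, 2.0188, 9.306, 9.5742, 6.3812, 0.255 → Σ = 27.5352
T = 27.5352 / 11.5095 = 2.392389… → 2.39

2.39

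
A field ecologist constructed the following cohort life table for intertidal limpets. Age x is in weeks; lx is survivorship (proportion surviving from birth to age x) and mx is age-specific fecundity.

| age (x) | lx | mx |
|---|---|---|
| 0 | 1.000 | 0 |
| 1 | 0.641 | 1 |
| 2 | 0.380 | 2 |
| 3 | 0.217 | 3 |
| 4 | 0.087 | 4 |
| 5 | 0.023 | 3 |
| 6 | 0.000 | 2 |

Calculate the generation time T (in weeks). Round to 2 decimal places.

2.37

lx·mx: 0, 0.641, 0.76, 0.651, 0.348, 0.069, 0 → R0 = 2.469
x·lx·mx: 0, 0.641, 1.52, 1.953, 1.392, 0.345, 0 → Σ = 5.851
T = 5.851 / 2.469 = 2.369785… → 2.37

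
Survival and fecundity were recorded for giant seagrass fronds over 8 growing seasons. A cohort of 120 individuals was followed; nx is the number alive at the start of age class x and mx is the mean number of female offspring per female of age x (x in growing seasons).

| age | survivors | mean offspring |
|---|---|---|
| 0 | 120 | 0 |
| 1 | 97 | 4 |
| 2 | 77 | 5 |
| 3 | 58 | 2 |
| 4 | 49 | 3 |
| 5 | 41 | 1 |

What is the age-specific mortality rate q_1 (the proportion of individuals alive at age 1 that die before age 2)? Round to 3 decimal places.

lx = nx/n0 = nx/120: 1, 0.80833…, 0.64167…, 0.48333…, 0.40833…, 0.34167…
q_1 = (l_1 − l_2) / l_1 = (0.808333… − 0.641667…) / 0.808333…
     = 0.166667… / 0.808333… = 0.206186… → 0.206

0.206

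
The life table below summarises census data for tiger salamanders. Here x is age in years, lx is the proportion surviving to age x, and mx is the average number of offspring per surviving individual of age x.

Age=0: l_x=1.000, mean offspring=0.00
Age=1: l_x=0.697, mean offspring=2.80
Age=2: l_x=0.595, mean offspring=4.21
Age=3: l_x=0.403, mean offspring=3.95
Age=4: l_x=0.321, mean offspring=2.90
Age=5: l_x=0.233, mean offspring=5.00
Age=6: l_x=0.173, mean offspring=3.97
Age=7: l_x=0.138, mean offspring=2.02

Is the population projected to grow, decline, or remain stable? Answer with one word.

growing

R0 = Σ lx·mx = 0 + 1.9516 + 2.50495 + 1.59185 + 0.9309 + 1.165 + 0.68681 + 0.27876 = 9.10987
R0 > 1, so the population is growing.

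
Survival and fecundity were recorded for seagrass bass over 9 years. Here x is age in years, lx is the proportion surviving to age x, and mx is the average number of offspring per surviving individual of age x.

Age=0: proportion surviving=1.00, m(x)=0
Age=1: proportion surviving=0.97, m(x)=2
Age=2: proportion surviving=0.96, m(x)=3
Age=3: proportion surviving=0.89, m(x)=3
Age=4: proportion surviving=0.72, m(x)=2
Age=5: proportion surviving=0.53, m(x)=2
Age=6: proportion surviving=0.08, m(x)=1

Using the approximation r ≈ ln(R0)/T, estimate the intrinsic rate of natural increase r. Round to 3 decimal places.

R0 = Σ lx·mx = 0 + 1.94 + 2.88 + 2.67 + 1.44 + 1.06 + 0.08 = 10.07
Σ x·lx·mx = 27.25; T = 27.25/10.07 = 2.70606…
r ≈ ln(R0)/T = ln(10.07)/2.70606… = 0.85348… → 0.853

0.853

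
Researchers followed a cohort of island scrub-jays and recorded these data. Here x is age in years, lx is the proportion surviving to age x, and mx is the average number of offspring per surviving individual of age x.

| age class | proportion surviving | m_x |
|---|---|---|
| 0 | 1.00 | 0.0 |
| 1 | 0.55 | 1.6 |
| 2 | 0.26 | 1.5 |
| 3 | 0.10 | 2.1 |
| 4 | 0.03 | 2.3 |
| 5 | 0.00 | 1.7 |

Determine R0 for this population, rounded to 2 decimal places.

lx·mx by age: 0, 0.88, 0.39, 0.21, 0.069, 0
R0 = Σ lx·mx = 1.549 → 1.55

1.55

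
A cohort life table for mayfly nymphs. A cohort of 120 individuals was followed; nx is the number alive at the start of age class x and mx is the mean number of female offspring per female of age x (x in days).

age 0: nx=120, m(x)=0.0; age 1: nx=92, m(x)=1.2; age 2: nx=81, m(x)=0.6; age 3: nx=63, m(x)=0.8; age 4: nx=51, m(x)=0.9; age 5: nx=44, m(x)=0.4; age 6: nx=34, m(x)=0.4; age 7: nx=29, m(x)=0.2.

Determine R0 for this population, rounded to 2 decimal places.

2.44

lx = nx/n0 = nx/120: 1, 0.76667…, 0.675, 0.525, 0.425, 0.36667…, 0.28333…, 0.24167…
lx·mx by age: 0, 0.92…, 0.405, 0.42, 0.3825, 0.146667…, 0.113333…, 0.048333…
R0 = Σ lx·mx = 2.435833… → 2.44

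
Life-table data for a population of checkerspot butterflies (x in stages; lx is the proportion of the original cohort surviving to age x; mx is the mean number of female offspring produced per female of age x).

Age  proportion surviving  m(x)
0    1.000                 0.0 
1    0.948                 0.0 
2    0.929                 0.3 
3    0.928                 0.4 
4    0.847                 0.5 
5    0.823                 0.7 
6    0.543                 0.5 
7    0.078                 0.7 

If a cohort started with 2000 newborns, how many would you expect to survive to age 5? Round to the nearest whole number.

Expected survivors = N0 · l_5 = 2000 × 0.823 = 1646 → 1646

1646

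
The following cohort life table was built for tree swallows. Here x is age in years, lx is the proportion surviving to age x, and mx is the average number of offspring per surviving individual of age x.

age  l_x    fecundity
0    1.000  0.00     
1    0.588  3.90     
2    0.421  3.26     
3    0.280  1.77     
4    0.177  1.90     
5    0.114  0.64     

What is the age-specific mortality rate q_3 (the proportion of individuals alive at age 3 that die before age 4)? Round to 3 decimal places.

q_3 = (l_3 − l_4) / l_3 = (0.28 − 0.177) / 0.28
     = 0.103 / 0.28 = 0.367857… → 0.368

0.368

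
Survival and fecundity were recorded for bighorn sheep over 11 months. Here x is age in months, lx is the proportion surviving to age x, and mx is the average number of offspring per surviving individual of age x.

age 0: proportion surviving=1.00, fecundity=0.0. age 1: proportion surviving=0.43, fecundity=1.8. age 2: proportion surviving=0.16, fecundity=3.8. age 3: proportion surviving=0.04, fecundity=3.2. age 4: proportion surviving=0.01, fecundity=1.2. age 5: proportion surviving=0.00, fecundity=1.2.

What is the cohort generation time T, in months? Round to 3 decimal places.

lx·mx: 0, 0.774, 0.608, 0.128, 0.012, 0 → R0 = 1.522
x·lx·mx: 0, 0.774, 1.216, 0.384, 0.048, 0 → Σ = 2.422
T = 2.422 / 1.522 = 1.591327… → 1.591

1.591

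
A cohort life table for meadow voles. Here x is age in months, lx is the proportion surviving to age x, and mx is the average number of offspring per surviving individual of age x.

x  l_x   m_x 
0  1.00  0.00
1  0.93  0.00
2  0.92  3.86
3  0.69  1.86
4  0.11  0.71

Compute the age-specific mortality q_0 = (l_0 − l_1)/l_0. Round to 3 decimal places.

q_0 = (l_0 − l_1) / l_0 = (1 − 0.93) / 1
     = 0.07 / 1 = 0.07 → 0.070

0.070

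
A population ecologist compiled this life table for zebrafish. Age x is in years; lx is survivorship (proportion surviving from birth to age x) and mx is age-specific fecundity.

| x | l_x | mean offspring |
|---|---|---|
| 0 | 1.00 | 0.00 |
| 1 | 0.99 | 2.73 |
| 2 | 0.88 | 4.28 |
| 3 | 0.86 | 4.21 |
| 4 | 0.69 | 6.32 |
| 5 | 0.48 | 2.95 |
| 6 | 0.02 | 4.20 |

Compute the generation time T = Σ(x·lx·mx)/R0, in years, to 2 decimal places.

lx·mx: 0, 2.7027, 3.7664, 3.6206, 4.3608, 1.416, 0.084 → R0 = 15.9505
x·lx·mx: 0, 2.7027, 7.5328, 10.8618, 17.4432, 7.08, 0.504 → Σ = 46.1245
T = 46.1245 / 15.9505 = 2.891728… → 2.89

2.89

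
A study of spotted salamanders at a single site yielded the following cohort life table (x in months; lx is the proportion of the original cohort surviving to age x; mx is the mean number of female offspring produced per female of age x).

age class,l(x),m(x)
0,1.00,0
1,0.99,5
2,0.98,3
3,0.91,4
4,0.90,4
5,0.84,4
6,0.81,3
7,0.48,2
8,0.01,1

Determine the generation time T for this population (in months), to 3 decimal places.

lx·mx: 0, 4.95, 2.94, 3.64, 3.6, 3.36, 2.43, 0.96, 0.01 → R0 = 21.89
x·lx·mx: 0, 4.95, 5.88, 10.92, 14.4, 16.8, 14.58, 6.72, 0.08 → Σ = 74.33
T = 74.33 / 21.89 = 3.395614… → 3.396

3.396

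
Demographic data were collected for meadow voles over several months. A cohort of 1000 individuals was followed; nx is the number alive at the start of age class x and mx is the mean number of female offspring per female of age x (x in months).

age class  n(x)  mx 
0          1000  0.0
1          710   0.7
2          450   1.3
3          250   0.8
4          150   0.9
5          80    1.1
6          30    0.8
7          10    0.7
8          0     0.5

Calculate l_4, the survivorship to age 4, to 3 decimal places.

0.150

l_4 = n_4/n_0 = 150/1000 = 0.15 → 0.150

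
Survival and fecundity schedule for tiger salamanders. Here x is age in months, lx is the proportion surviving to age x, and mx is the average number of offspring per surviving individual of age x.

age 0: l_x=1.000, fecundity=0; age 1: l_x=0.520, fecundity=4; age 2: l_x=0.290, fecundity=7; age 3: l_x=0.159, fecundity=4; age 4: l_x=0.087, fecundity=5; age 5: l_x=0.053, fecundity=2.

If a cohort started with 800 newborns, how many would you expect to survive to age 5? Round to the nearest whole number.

Expected survivors = N0 · l_5 = 800 × 0.053 = 42.4 → 42

42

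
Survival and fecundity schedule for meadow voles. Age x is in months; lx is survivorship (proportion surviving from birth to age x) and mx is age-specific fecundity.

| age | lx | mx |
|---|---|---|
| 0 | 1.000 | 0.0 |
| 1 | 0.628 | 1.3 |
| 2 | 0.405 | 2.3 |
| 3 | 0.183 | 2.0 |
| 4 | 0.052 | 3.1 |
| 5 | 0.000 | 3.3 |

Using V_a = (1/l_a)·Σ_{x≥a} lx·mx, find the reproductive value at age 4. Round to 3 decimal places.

lx·mx for x ≥ 4: 0.1612, 0 → sum = 0.1612
V_4 = 0.1612 / l_4 = 0.1612 / 0.052 = 3.1 → 3.100

3.100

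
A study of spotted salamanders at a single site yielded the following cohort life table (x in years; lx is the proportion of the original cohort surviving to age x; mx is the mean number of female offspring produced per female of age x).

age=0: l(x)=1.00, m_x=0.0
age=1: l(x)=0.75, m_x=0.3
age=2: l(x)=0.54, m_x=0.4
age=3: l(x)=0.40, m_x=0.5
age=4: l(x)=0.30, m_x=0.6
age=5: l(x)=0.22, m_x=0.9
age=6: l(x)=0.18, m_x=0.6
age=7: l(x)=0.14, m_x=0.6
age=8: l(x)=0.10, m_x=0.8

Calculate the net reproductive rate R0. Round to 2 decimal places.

lx·mx by age: 0, 0.225, 0.216, 0.2, 0.18, 0.198, 0.108, 0.084, 0.08
R0 = Σ lx·mx = 1.291 → 1.29

1.29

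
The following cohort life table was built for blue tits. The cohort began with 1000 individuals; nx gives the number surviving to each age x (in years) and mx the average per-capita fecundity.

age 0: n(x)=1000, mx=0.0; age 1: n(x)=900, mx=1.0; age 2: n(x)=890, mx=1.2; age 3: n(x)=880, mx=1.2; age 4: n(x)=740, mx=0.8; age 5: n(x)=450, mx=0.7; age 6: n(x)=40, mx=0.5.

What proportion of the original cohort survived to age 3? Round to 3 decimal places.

0.880

l_3 = n_3/n_0 = 880/1000 = 0.88 → 0.880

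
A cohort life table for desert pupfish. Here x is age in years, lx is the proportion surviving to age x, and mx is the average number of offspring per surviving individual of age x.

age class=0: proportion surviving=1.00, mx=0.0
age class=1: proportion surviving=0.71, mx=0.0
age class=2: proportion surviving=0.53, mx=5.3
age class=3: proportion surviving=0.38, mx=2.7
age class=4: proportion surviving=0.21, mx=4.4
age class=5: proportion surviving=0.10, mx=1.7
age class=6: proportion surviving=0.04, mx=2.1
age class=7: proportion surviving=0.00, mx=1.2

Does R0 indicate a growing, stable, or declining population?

R0 = Σ lx·mx = 0 + 0 + 2.809 + 1.026 + 0.924 + 0.17 + 0.084 + 0 = 5.013
R0 > 1, so the population is growing.

growing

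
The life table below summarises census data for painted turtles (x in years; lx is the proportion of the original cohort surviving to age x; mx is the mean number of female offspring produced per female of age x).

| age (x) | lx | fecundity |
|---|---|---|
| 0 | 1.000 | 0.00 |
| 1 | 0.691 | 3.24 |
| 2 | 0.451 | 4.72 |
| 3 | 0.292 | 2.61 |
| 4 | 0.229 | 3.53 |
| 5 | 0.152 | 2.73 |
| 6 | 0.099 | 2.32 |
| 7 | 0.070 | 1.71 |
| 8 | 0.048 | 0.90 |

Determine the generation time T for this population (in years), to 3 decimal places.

2.469

lx·mx: 0, 2.23884, 2.12872, 0.76212, 0.80837, 0.41496, 0.22968, 0.1197, 0.0432 → R0 = 6.74559
x·lx·mx: 0, 2.23884, 4.25744, 2.28636, 3.23348, 2.0748, 1.37808, 0.8379, 0.3456 → Σ = 16.6525
T = 16.6525 / 6.74559 = 2.46865… → 2.469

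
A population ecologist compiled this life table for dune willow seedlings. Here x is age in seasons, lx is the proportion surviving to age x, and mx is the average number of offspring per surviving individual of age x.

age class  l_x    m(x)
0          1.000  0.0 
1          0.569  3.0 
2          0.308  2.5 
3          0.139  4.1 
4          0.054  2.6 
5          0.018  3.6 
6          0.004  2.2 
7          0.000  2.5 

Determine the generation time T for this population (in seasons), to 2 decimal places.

1.81

lx·mx: 0, 1.707, 0.77, 0.5699, 0.1404, 0.0648, 0.0088, 0 → R0 = 3.2609
x·lx·mx: 0, 1.707, 1.54, 1.7097, 0.5616, 0.324, 0.0528, 0 → Σ = 5.8951
T = 5.8951 / 3.2609 = 1.807814… → 1.81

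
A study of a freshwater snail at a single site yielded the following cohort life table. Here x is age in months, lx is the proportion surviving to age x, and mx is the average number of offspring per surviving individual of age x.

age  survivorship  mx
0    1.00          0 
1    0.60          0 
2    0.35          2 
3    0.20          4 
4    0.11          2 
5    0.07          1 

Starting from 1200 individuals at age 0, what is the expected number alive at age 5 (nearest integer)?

84

Expected survivors = N0 · l_5 = 1200 × 0.07 = 84 → 84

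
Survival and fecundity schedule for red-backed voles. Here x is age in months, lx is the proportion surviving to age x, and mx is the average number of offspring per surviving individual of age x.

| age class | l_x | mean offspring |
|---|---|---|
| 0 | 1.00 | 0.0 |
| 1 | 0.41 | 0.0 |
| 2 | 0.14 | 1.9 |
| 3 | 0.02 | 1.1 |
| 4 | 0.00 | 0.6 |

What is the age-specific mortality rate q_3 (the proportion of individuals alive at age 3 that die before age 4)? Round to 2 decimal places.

q_3 = (l_3 − l_4) / l_3 = (0.02 − 0) / 0.02
     = 0.02 / 0.02 = 1 → 1.00

1.00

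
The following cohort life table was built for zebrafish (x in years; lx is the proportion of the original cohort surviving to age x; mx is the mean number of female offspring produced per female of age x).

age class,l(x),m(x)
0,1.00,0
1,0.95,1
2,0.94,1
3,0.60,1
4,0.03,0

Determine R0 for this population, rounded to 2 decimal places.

2.49

lx·mx by age: 0, 0.95, 0.94, 0.6, 0
R0 = Σ lx·mx = 2.49 → 2.49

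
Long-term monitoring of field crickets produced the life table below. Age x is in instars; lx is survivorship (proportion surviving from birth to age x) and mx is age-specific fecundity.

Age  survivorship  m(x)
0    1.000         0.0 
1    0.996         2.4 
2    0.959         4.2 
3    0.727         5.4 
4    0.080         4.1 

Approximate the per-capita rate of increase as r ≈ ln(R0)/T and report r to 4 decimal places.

R0 = Σ lx·mx = 0 + 2.3904 + 4.0278 + 3.9258 + 0.328 = 10.672
Σ x·lx·mx = 23.5354; T = 23.5354/10.672 = 2.20534…
r ≈ ln(R0)/T = ln(10.672)/2.20534… = 1.073586… → 1.0736

1.0736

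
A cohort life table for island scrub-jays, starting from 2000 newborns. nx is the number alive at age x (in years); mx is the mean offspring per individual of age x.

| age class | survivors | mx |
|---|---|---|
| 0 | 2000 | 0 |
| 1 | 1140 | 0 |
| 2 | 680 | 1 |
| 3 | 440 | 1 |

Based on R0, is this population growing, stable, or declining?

declining

lx = nx/n0 = nx/2000: 1, 0.57, 0.34, 0.22
R0 = Σ lx·mx = 0 + 0 + 0.34 + 0.22 = 0.56
R0 < 1, so the population is declining.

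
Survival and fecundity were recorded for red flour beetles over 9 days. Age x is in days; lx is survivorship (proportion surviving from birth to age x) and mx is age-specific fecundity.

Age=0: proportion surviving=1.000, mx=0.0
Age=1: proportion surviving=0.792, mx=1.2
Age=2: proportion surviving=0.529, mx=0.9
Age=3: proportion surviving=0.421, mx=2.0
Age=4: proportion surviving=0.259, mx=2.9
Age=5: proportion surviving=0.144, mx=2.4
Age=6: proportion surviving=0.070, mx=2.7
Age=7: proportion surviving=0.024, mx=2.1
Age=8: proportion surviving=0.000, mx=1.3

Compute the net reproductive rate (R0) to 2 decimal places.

3.60

lx·mx by age: 0, 0.9504, 0.4761, 0.842, 0.7511, 0.3456, 0.189, 0.0504, 0
R0 = Σ lx·mx = 3.6046 → 3.60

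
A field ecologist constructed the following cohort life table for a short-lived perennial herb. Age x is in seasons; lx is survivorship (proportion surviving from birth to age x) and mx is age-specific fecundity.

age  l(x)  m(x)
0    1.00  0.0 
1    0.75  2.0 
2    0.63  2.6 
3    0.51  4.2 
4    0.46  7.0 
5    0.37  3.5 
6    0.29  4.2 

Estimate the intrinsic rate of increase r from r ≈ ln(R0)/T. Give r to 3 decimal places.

R0 = Σ lx·mx = 0 + 1.5 + 1.638 + 2.142 + 3.22 + 1.295 + 1.218 = 11.013
Σ x·lx·mx = 37.865; T = 37.865/11.013 = 3.43821…
r ≈ ln(R0)/T = ln(11.013)/3.43821… = 0.69777… → 0.698

0.698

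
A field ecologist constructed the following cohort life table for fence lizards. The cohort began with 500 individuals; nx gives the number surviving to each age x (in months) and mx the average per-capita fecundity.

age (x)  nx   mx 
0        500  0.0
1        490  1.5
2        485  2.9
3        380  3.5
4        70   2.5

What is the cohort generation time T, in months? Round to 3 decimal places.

2.259

lx = nx/n0 = nx/500: 1, 0.98, 0.97, 0.76, 0.14
lx·mx: 0, 1.47, 2.813, 2.66, 0.35 → R0 = 7.293
x·lx·mx: 0, 1.47, 5.626, 7.98, 1.4 → Σ = 16.476
T = 16.476 / 7.293 = 2.259153… → 2.259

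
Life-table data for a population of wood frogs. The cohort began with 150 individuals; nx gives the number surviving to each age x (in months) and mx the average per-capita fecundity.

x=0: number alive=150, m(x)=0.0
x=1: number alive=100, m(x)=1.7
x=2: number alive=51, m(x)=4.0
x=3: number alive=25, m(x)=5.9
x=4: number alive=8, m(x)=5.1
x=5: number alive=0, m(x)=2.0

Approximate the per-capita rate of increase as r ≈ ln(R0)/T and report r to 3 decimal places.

0.628

lx = nx/n0 = nx/150: 1, 0.66667…, 0.34, 0.16667…, 0.05333…, 0
R0 = Σ lx·mx = 0 + 1.13333… + 1.36 + 0.98333… + 0.272… + 0 = 3.748667…
Σ x·lx·mx = 7.891333…; T = 7.891333…/3.748667… = 2.1051…
r ≈ ln(R0)/T = ln(3.748667…)/2.1051… = 0.62771… → 0.628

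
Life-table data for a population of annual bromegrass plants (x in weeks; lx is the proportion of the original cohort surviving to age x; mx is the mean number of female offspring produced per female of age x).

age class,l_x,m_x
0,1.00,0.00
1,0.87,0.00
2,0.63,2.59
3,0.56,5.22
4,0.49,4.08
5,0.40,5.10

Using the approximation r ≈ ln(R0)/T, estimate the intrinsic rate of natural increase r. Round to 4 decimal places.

R0 = Σ lx·mx = 0 + 0 + 1.6317 + 2.9232 + 1.9992 + 2.04 = 8.5941
Σ x·lx·mx = 30.2298; T = 30.2298/8.5941 = 3.51751…
r ≈ ln(R0)/T = ln(8.5941)/3.51751… = 0.611534… → 0.6115

0.6115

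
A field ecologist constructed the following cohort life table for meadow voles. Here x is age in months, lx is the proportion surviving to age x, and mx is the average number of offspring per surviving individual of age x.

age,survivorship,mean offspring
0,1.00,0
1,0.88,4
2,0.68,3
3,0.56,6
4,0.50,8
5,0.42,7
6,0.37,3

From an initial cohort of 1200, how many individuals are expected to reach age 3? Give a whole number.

672

Expected survivors = N0 · l_3 = 1200 × 0.56 = 672 → 672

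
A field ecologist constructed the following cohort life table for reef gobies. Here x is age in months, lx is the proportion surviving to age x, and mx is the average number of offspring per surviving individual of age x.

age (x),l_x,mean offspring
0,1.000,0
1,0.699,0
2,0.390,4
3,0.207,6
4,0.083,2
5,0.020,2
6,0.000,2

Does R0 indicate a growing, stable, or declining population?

growing

R0 = Σ lx·mx = 0 + 0 + 1.56 + 1.242 + 0.166 + 0.04 + 0 = 3.008
R0 > 1, so the population is growing.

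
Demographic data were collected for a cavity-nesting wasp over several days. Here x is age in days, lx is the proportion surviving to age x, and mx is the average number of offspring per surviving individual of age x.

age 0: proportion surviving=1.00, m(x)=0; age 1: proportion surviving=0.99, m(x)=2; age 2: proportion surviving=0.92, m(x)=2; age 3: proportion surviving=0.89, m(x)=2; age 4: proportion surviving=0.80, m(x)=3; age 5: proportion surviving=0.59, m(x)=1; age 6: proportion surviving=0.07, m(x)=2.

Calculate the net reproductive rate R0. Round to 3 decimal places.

8.730

lx·mx by age: 0, 1.98, 1.84, 1.78, 2.4, 0.59, 0.14
R0 = Σ lx·mx = 8.73 → 8.730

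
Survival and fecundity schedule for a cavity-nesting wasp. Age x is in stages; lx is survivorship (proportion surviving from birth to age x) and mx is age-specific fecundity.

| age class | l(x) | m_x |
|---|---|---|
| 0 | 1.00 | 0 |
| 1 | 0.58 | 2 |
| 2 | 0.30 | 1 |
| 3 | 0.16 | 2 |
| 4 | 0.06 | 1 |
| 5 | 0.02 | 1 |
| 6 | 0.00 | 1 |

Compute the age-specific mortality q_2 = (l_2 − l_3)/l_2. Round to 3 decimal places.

0.467

q_2 = (l_2 − l_3) / l_2 = (0.3 − 0.16) / 0.3
     = 0.14 / 0.3 = 0.466667… → 0.467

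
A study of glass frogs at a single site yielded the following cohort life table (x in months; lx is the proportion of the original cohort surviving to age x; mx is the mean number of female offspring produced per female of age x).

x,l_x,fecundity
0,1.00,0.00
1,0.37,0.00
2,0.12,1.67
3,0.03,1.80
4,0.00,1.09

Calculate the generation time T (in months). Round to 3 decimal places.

lx·mx: 0, 0, 0.2004, 0.054, 0 → R0 = 0.2544
x·lx·mx: 0, 0, 0.4008, 0.162, 0 → Σ = 0.5628
T = 0.5628 / 0.2544 = 2.212264… → 2.212

2.212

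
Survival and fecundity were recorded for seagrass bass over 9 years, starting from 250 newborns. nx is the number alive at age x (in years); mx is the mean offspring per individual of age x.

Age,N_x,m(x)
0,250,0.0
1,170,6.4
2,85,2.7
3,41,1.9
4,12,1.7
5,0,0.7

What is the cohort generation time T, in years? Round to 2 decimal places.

1.32

lx = nx/n0 = nx/250: 1, 0.68, 0.34, 0.164, 0.048, 0
lx·mx: 0, 4.352, 0.918, 0.3116, 0.0816, 0 → R0 = 5.6632
x·lx·mx: 0, 4.352, 1.836, 0.9348, 0.3264, 0 → Σ = 7.4492
T = 7.4492 / 5.6632 = 1.315369… → 1.32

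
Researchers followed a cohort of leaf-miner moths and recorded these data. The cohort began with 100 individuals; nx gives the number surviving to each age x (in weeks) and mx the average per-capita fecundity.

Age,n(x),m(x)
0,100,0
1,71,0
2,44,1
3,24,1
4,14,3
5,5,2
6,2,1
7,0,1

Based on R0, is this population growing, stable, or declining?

lx = nx/n0 = nx/100: 1, 0.71, 0.44, 0.24, 0.14, 0.05, 0.02, 0
R0 = Σ lx·mx = 0 + 0 + 0.44 + 0.24 + 0.42 + 0.1 + 0.02 + 0 = 1.22
R0 > 1, so the population is growing.

growing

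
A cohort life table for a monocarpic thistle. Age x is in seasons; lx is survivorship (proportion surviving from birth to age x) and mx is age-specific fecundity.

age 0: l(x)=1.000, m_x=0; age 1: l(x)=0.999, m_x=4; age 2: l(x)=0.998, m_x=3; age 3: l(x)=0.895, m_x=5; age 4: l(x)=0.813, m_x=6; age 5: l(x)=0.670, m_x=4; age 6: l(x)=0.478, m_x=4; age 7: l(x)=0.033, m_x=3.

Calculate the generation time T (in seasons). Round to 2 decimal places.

3.26

lx·mx: 0, 3.996, 2.994, 4.475, 4.878, 2.68, 1.912, 0.099 → R0 = 21.034
x·lx·mx: 0, 3.996, 5.988, 13.425, 19.512, 13.4, 11.472, 0.693 → Σ = 68.486
T = 68.486 / 21.034 = 3.255967… → 3.26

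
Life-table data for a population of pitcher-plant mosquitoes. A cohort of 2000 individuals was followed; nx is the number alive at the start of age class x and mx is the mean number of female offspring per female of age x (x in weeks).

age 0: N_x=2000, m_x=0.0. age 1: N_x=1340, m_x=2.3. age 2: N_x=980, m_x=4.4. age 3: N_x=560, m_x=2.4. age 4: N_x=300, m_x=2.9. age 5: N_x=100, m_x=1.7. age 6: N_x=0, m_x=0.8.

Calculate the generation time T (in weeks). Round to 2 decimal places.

lx = nx/n0 = nx/2000: 1, 0.67, 0.49, 0.28, 0.15, 0.05, 0
lx·mx: 0, 1.541, 2.156, 0.672, 0.435, 0.085, 0 → R0 = 4.889
x·lx·mx: 0, 1.541, 4.312, 2.016, 1.74, 0.425, 0 → Σ = 10.034
T = 10.034 / 4.889 = 2.052362… → 2.05

2.05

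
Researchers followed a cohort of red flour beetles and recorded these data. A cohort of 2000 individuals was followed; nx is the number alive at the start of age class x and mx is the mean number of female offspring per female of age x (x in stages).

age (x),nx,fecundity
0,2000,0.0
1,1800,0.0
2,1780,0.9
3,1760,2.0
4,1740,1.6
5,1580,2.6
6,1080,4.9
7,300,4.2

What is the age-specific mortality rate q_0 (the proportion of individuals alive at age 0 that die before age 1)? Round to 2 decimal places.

0.10

lx = nx/n0 = nx/2000: 1, 0.9, 0.89, 0.88, 0.87, 0.79, 0.54, 0.15
q_0 = (l_0 − l_1) / l_0 = (1 − 0.9) / 1
     = 0.1 / 1 = 0.1 → 0.10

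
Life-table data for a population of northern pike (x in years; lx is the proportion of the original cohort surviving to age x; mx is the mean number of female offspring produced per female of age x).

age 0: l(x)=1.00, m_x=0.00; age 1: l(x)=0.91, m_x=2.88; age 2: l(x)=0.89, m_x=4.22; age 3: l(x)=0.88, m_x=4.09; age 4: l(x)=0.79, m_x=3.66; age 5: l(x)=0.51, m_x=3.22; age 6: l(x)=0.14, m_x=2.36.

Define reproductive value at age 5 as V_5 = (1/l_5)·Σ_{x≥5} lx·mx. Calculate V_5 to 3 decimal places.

3.868

lx·mx for x ≥ 5: 1.6422, 0.3304 → sum = 1.9726
V_5 = 1.9726 / l_5 = 1.9726 / 0.51 = 3.867843… → 3.868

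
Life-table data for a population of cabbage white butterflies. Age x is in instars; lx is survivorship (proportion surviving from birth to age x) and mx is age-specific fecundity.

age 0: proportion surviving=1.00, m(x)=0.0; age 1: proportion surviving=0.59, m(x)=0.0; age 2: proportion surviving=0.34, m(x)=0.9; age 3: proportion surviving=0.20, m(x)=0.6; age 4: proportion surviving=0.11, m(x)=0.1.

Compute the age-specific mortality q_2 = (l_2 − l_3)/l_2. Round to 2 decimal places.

0.41

q_2 = (l_2 − l_3) / l_2 = (0.34 − 0.2) / 0.34
     = 0.14 / 0.34 = 0.411765… → 0.41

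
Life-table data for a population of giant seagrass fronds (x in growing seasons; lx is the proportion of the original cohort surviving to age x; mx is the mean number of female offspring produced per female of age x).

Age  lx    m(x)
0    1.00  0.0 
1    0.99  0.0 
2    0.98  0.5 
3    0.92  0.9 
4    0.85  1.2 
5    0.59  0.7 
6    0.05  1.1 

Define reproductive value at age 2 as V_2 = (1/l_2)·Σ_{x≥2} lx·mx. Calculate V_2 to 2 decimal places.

lx·mx for x ≥ 2: 0.49, 0.828, 1.02, 0.413, 0.055 → sum = 2.806
V_2 = 2.806 / l_2 = 2.806 / 0.98 = 2.863265… → 2.86

2.86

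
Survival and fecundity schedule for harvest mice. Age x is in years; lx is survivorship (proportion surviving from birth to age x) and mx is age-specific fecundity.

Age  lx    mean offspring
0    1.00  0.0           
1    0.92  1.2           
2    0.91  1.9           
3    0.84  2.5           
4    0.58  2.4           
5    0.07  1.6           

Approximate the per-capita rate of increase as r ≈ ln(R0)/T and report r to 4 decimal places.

0.7055

R0 = Σ lx·mx = 0 + 1.104 + 1.729 + 2.1 + 1.392 + 0.112 = 6.437
Σ x·lx·mx = 16.99; T = 16.99/6.437 = 2.63943…
r ≈ ln(R0)/T = ln(6.437)/2.63943… = 0.70548… → 0.7055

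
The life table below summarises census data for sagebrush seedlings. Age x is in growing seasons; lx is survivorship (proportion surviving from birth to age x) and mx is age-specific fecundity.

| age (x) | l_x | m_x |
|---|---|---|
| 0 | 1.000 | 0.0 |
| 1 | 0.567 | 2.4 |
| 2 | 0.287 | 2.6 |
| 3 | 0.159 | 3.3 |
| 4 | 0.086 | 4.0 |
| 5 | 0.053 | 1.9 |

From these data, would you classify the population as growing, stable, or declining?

R0 = Σ lx·mx = 0 + 1.3608 + 0.7462 + 0.5247 + 0.344 + 0.1007 = 3.0764
R0 > 1, so the population is growing.

growing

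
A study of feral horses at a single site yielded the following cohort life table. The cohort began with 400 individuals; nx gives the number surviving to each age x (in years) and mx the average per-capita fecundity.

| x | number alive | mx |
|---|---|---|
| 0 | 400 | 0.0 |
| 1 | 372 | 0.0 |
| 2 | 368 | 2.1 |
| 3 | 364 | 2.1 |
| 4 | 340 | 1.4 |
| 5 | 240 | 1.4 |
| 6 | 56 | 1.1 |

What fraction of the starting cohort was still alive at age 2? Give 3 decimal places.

0.920

l_2 = n_2/n_0 = 368/400 = 0.92 → 0.920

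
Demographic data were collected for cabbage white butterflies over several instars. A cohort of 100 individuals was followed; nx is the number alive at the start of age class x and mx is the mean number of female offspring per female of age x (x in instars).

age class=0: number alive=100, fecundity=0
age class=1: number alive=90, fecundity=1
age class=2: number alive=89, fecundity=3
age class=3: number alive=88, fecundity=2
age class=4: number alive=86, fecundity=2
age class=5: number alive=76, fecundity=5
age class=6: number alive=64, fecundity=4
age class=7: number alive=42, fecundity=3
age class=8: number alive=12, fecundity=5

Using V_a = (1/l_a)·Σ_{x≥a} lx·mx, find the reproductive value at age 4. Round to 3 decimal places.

lx = nx/n0 = nx/100: 1, 0.9, 0.89, 0.88, 0.86, 0.76, 0.64, 0.42, 0.12
lx·mx for x ≥ 4: 1.72, 3.8, 2.56, 1.26, 0.6 → sum = 9.94
V_4 = 9.94 / l_4 = 9.94 / 0.86 = 11.55814… → 11.558

11.558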